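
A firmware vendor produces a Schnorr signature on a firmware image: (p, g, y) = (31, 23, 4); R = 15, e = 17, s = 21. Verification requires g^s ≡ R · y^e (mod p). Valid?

yes

g^s mod p:
Squares mod 31: 23^1≡23, 23^2≡2, 23^4≡4, 23^8≡16, 23^16≡8
21 = 16 + 4 + 1, so 23^21 ≡ 8·4·23 ≡ 23 (mod 31)
R · y^e mod p:
Squares mod 31: 4^1≡4, 4^2≡16, 4^4≡8, 4^8≡2, 4^16≡4
17 = 16 + 1, so 4^17 ≡ 4·4 ≡ 16 (mod 31)
15·16 = 240 ≡ 23 (mod 31)
23 ≡ 23 (mod 31); signature holds.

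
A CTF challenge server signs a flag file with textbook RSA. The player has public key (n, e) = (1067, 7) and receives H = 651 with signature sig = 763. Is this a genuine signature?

sig^2 ≡ 763^2 = 582169 ≡ 654
sig^4 ≡ 654^2 = 427716 ≡ 916
7 = 4 + 2 + 1, so sig^7 ≡ 916·654·763 ≡ 104 (mod 1067)
The recovered value 104 does not match the digest 651.

forged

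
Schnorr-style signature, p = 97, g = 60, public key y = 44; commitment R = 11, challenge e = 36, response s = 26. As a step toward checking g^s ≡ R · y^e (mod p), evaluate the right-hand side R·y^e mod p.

49

Squares mod 97: 44^1≡44, 44^2≡93, 44^4≡16, 44^8≡62, 44^16≡61, 44^32≡35
36 = 32 + 4, so 44^36 ≡ 35·16 ≡ 75 (mod 97)
R · y^e ≡ 11·75 = 825 ≡ 49 (mod 97)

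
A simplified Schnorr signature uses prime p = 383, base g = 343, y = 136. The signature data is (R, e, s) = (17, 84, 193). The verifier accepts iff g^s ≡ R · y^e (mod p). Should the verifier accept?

accept

g^s mod p:
343^2 = 117649 ≡ 68
343^4 ≡ 68^2 = 4624 ≡ 28
343^8 ≡ 28^2 = 784 ≡ 18
343^16 ≡ 18^2 = 324
343^32 ≡ 324^2 = 104976 ≡ 34
343^64 ≡ 34^2 = 1156 ≡ 7
343^128 ≡ 7^2 = 49
193 = 128 + 64 + 1, so 343^193 ≡ 49·7·343 ≡ 68 (mod 383)
R · y^e mod p:
136^2 = 18496 ≡ 112
136^4 ≡ 112^2 = 12544 ≡ 288
136^8 ≡ 288^2 = 82944 ≡ 216
136^16 ≡ 216^2 = 46656 ≡ 313
136^32 ≡ 313^2 = 97969 ≡ 304
136^64 ≡ 304^2 = 92416 ≡ 113
84 = 64 + 16 + 4, so 136^84 ≡ 113·313·288 ≡ 4 (mod 383)
17·4 = 68 ≡ 68 (mod 383)
68 ≡ 68 (mod 383); signature holds.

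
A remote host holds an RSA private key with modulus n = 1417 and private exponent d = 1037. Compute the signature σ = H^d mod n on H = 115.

397

Squares mod 1417: H^1≡115, H^2≡472, H^4≡315, H^8≡35, H^16≡1225, H^32≡22, H^64≡484, H^128≡451, H^256≡770, H^512≡594, H^1024≡3
1037 = 1024 + 8 + 4 + 1, so H^1037 ≡ 3·35·315·115 ≡ 397 (mod 1417)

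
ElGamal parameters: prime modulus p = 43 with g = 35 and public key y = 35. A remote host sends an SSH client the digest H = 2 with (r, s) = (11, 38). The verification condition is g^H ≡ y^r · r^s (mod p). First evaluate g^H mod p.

35^2 = 1225 ≡ 21

21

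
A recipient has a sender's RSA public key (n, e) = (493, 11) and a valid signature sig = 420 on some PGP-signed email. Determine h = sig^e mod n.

Squares mod 493: sig^1≡420, sig^2≡399, sig^4≡455, sig^8≡458
11 = 8 + 2 + 1, so sig^11 ≡ 458·399·420 ≡ 414 (mod 493)

414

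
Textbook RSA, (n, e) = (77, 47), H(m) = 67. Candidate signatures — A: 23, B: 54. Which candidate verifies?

Candidate A: 23^2 = 529 ≡ 67; 23^4 ≡ 67^2 = 4489 ≡ 23; 23^8 ≡ 23^2 = 529 ≡ 67; 23^16 ≡ 67^2 = 4489 ≡ 23; 23^32 ≡ 23^2 = 529 ≡ 67; 47 = 32 + 8 + 4 + 2 + 1, so 23^47 ≡ 67·67·23·67·23 ≡ 67 (mod 77)
  → matches H(m) = 67
Candidate B: 54^2 = 2916 ≡ 67; 54^4 ≡ 67^2 = 4489 ≡ 23; 54^8 ≡ 23^2 = 529 ≡ 67; 54^16 ≡ 67^2 = 4489 ≡ 23; 54^32 ≡ 23^2 = 529 ≡ 67; 47 = 32 + 8 + 4 + 2 + 1, so 54^47 ≡ 67·67·23·67·54 ≡ 10 (mod 77)

A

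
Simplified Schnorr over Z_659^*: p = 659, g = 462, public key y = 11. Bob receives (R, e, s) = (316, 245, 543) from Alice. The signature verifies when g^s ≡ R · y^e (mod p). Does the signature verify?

g^s mod p:
462^2 = 213444 ≡ 587
462^4 ≡ 587^2 = 344569 ≡ 571
462^8 ≡ 571^2 = 326041 ≡ 495
462^16 ≡ 495^2 = 245025 ≡ 536
462^32 ≡ 536^2 = 287296 ≡ 631
462^64 ≡ 631^2 = 398161 ≡ 125
462^128 ≡ 125^2 = 15625 ≡ 468
462^256 ≡ 468^2 = 219024 ≡ 236
462^512 ≡ 236^2 = 55696 ≡ 340
543 = 512 + 16 + 8 + 4 + 2 + 1, so 462^543 ≡ 340·536·495·571·587·462 ≡ 239 (mod 659)
R · y^e mod p:
11^2 = 121
11^4 ≡ 121^2 = 14641 ≡ 143
11^8 ≡ 143^2 = 20449 ≡ 20
11^16 ≡ 20^2 = 400
11^32 ≡ 400^2 = 160000 ≡ 522
11^64 ≡ 522^2 = 272484 ≡ 317
11^128 ≡ 317^2 = 100489 ≡ 321
245 = 128 + 64 + 32 + 16 + 4 + 1, so 11^245 ≡ 321·317·522·400·143·11 ≡ 44 (mod 659)
316·44 = 13904 ≡ 65 (mod 659)
239 ≠ 65; the check fails.

does not verify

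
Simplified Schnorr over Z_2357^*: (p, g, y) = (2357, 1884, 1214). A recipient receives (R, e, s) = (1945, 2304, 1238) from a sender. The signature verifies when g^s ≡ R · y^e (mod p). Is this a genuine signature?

forged

g^s mod p:
1884^2 = 3549456 ≡ 2171
1884^4 ≡ 2171^2 = 4713241 ≡ 1598
1884^8 ≡ 1598^2 = 2553604 ≡ 973
1884^16 ≡ 973^2 = 946729 ≡ 1572
1884^32 ≡ 1572^2 = 2471184 ≡ 1048
1884^64 ≡ 1048^2 = 1098304 ≡ 2299
1884^128 ≡ 2299^2 = 5285401 ≡ 1007
1884^256 ≡ 1007^2 = 1014049 ≡ 539
1884^512 ≡ 539^2 = 290521 ≡ 610
1884^1024 ≡ 610^2 = 372100 ≡ 2051
1238 = 1024 + 128 + 64 + 16 + 4 + 2, so 1884^1238 ≡ 2051·1007·2299·1572·1598·2171 ≡ 646 (mod 2357)
R · y^e mod p:
1214^2 = 1473796 ≡ 671
1214^4 ≡ 671^2 = 450241 ≡ 54
1214^8 ≡ 54^2 = 2916 ≡ 559
1214^16 ≡ 559^2 = 312481 ≡ 1357
1214^32 ≡ 1357^2 = 1841449 ≡ 632
1214^64 ≡ 632^2 = 399424 ≡ 1091
1214^128 ≡ 1091^2 = 1190281 ≡ 2353
1214^256 ≡ 2353^2 = 5536609 ≡ 16
1214^512 ≡ 16^2 = 256
1214^1024 ≡ 256^2 = 65536 ≡ 1897
1214^2048 ≡ 1897^2 = 3598609 ≡ 1827
2304 = 2048 + 256, so 1214^2304 ≡ 1827·16 ≡ 948 (mod 2357)
1945·948 = 1843860 ≡ 686 (mod 2357)
646 ≠ 686; the check fails.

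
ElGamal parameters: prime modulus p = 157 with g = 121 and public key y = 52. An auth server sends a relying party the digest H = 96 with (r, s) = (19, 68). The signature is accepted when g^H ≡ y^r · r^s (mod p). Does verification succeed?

Left side g^H mod p:
121^96 mod 157 = 67
Right side y^r · r^s mod p:
52^19 mod 157 = 132
19^68 mod 157 = 9
132·9 = 1188 ≡ 89 (mod 157)
67 ≠ 89, so verification fails.

fails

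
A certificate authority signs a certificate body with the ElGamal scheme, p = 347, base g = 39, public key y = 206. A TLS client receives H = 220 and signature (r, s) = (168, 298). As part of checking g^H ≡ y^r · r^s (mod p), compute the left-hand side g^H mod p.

61

39^2 = 1521 ≡ 133
39^4 ≡ 133^2 = 17689 ≡ 339
39^8 ≡ 339^2 = 114921 ≡ 64
39^16 ≡ 64^2 = 4096 ≡ 279
39^32 ≡ 279^2 = 77841 ≡ 113
39^64 ≡ 113^2 = 12769 ≡ 277
39^128 ≡ 277^2 = 76729 ≡ 42
220 = 128 + 64 + 16 + 8 + 4, so 39^220 ≡ 42·277·279·64·339 ≡ 61 (mod 347)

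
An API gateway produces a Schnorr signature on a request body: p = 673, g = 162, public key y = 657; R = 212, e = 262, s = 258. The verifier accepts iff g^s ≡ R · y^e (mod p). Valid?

yes

g^s mod p:
Squares mod 673: 162^1≡162, 162^2≡670, 162^4≡9, 162^8≡81, 162^16≡504, 162^32≡295, 162^64≡208, 162^128≡192, 162^256≡522
258 = 256 + 2, so 162^258 ≡ 522·670 ≡ 453 (mod 673)
R · y^e mod p:
Squares mod 673: 657^1≡657, 657^2≡256, 657^4≡255, 657^8≡417, 657^16≡255, 657^32≡417, 657^64≡255, 657^128≡417, 657^256≡255
262 = 256 + 4 + 2, so 657^262 ≡ 255·255·256 ≡ 418 (mod 673)
212·418 = 88616 ≡ 453 (mod 673)
453 ≡ 453 (mod 673); signature holds.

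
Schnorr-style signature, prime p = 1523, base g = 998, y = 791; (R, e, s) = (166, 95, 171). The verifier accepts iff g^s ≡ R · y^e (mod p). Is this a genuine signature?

forged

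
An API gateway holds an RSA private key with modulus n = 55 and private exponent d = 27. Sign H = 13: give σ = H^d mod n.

7

H^2 ≡ 13^2 = 169 ≡ 4
H^4 ≡ 4^2 = 16
H^8 ≡ 16^2 = 256 ≡ 36
H^16 ≡ 36^2 = 1296 ≡ 31
27 = 16 + 8 + 2 + 1, so H^27 ≡ 31·36·4·13 ≡ 7 (mod 55)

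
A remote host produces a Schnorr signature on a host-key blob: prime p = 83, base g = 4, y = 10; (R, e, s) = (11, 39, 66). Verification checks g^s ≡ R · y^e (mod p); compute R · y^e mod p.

10^39 mod 83 = 44
R · y^e ≡ 11·44 = 484 ≡ 69 (mod 83)

69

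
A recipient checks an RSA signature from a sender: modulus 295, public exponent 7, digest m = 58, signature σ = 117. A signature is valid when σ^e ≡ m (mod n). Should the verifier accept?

accept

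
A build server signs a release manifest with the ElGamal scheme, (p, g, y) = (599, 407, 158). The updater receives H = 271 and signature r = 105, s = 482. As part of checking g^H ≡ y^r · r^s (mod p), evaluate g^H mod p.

177

407^2 = 165649 ≡ 325
407^4 ≡ 325^2 = 105625 ≡ 201
407^8 ≡ 201^2 = 40401 ≡ 268
407^16 ≡ 268^2 = 71824 ≡ 543
407^32 ≡ 543^2 = 294849 ≡ 141
407^64 ≡ 141^2 = 19881 ≡ 114
407^128 ≡ 114^2 = 12996 ≡ 417
407^256 ≡ 417^2 = 173889 ≡ 179
271 = 256 + 8 + 4 + 2 + 1, so 407^271 ≡ 179·268·201·325·407 ≡ 177 (mod 599)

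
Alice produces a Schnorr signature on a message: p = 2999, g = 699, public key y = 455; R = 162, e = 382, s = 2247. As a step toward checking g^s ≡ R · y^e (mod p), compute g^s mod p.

2456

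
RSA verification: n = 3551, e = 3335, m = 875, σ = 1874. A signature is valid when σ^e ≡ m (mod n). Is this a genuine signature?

genuine

σ^2 ≡ 1874^2 = 3511876 ≡ 3488
σ^4 ≡ 3488^2 = 12166144 ≡ 418
σ^8 ≡ 418^2 = 174724 ≡ 725
σ^16 ≡ 725^2 = 525625 ≡ 77
σ^32 ≡ 77^2 = 5929 ≡ 2378
σ^64 ≡ 2378^2 = 5654884 ≡ 1692
σ^128 ≡ 1692^2 = 2862864 ≡ 758
σ^256 ≡ 758^2 = 574564 ≡ 2853
σ^512 ≡ 2853^2 = 8139609 ≡ 717
σ^1024 ≡ 717^2 = 514089 ≡ 2745
σ^2048 ≡ 2745^2 = 7535025 ≡ 3354
3335 = 2048 + 1024 + 256 + 4 + 2 + 1, so σ^3335 ≡ 3354·2745·2853·418·3488·1874 ≡ 875 (mod 3551)
Since 875 equals the digest 875, verification succeeds.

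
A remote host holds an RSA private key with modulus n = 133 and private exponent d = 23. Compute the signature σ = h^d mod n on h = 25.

h^2 ≡ 25^2 = 625 ≡ 93
h^4 ≡ 93^2 = 8649 ≡ 4
h^8 ≡ 4^2 = 16
h^16 ≡ 16^2 = 256 ≡ 123
23 = 16 + 4 + 2 + 1, so h^23 ≡ 123·4·93·25 ≡ 100 (mod 133)

100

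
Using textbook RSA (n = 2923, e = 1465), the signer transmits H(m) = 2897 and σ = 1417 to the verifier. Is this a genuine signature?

σ^2 ≡ 1417^2 = 2007889 ≡ 2711
σ^4 ≡ 2711^2 = 7349521 ≡ 1099
σ^8 ≡ 1099^2 = 1207801 ≡ 602
σ^16 ≡ 602^2 = 362404 ≡ 2875
σ^32 ≡ 2875^2 = 8265625 ≡ 2304
σ^64 ≡ 2304^2 = 5308416 ≡ 248
σ^128 ≡ 248^2 = 61504 ≡ 121
σ^256 ≡ 121^2 = 14641 ≡ 26
σ^512 ≡ 26^2 = 676
σ^1024 ≡ 676^2 = 456976 ≡ 988
1465 = 1024 + 256 + 128 + 32 + 16 + 8 + 1, so σ^1465 ≡ 988·26·121·2304·2875·602·1417 ≡ 2897 (mod 2923)
2897 = H(m), so the signature checks out.

genuine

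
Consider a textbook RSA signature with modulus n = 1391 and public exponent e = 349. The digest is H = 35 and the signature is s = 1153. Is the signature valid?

s^2 ≡ 1153^2 = 1329409 ≡ 1004
s^4 ≡ 1004^2 = 1008016 ≡ 932
s^8 ≡ 932^2 = 868624 ≡ 640
s^16 ≡ 640^2 = 409600 ≡ 646
s^32 ≡ 646^2 = 417316 ≡ 16
s^64 ≡ 16^2 = 256
s^128 ≡ 256^2 = 65536 ≡ 159
s^256 ≡ 159^2 = 25281 ≡ 243
349 = 256 + 64 + 16 + 8 + 4 + 1, so s^349 ≡ 243·256·646·640·932·1153 ≡ 35 (mod 1391)
Since 35 equals the digest 35, verification succeeds.

valid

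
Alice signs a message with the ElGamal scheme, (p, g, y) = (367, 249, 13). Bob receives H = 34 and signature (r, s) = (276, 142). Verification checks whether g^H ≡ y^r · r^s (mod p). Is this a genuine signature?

genuine

Left side g^H mod p:
249^2 = 62001 ≡ 345
249^4 ≡ 345^2 = 119025 ≡ 117
249^8 ≡ 117^2 = 13689 ≡ 110
249^16 ≡ 110^2 = 12100 ≡ 356
249^32 ≡ 356^2 = 126736 ≡ 121
34 = 32 + 2, so 249^34 ≡ 121·345 ≡ 274 (mod 367)
Right side y^r · r^s mod p:
13^2 = 169
13^4 ≡ 169^2 = 28561 ≡ 302
13^8 ≡ 302^2 = 91204 ≡ 188
13^16 ≡ 188^2 = 35344 ≡ 112
13^32 ≡ 112^2 = 12544 ≡ 66
13^64 ≡ 66^2 = 4356 ≡ 319
13^128 ≡ 319^2 = 101761 ≡ 102
13^256 ≡ 102^2 = 10404 ≡ 128
276 = 256 + 16 + 4, so 13^276 ≡ 128·112·302 ≡ 340 (mod 367)
276^2 = 76176 ≡ 207
276^4 ≡ 207^2 = 42849 ≡ 277
276^8 ≡ 277^2 = 76729 ≡ 26
276^16 ≡ 26^2 = 676 ≡ 309
276^32 ≡ 309^2 = 95481 ≡ 61
276^64 ≡ 61^2 = 3721 ≡ 51
276^128 ≡ 51^2 = 2601 ≡ 32
142 = 128 + 8 + 4 + 2, so 276^142 ≡ 32·26·277·207 ≡ 85 (mod 367)
340·85 = 28900 ≡ 274 (mod 367)
274 ≡ 274 (mod 367), so the signature is genuine.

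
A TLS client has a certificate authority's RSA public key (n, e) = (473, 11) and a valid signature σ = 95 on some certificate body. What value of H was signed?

40

Squares mod 473: σ^1≡95, σ^2≡38, σ^4≡25, σ^8≡152
11 = 8 + 2 + 1, so σ^11 ≡ 152·38·95 ≡ 40 (mod 473)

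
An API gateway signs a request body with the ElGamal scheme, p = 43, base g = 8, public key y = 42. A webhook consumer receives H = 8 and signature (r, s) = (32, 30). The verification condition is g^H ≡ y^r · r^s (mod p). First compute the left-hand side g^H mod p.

8^2 = 64 ≡ 21
8^4 ≡ 21^2 = 441 ≡ 11
8^8 ≡ 11^2 = 121 ≡ 35

35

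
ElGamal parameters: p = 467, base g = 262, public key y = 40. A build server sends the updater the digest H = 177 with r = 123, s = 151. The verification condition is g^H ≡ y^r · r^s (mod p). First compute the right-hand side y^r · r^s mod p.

40^123 mod 467 = 68
123^151 mod 467 = 380
y^r · r^s ≡ 68·380 = 25840 ≡ 155 (mod 467)

155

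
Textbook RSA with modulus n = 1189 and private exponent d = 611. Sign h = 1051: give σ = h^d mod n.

h^2 ≡ 1051^2 = 1104601 ≡ 20
h^4 ≡ 20^2 = 400
h^8 ≡ 400^2 = 160000 ≡ 674
h^16 ≡ 674^2 = 454276 ≡ 78
h^32 ≡ 78^2 = 6084 ≡ 139
h^64 ≡ 139^2 = 19321 ≡ 297
h^128 ≡ 297^2 = 88209 ≡ 223
h^256 ≡ 223^2 = 49729 ≡ 980
h^512 ≡ 980^2 = 960400 ≡ 877
611 = 512 + 64 + 32 + 2 + 1, so h^611 ≡ 877·297·139·20·1051 ≡ 832 (mod 1189)

832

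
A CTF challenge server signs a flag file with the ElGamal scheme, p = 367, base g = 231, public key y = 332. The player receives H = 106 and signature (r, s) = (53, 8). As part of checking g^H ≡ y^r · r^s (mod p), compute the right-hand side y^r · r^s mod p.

92

Squares mod 367: 332^1≡332, 332^2≡124, 332^4≡329, 332^8≡343, 332^16≡209, 332^32≡8
53 = 32 + 16 + 4 + 1, so 332^53 ≡ 8·209·329·332 ≡ 107 (mod 367)
Squares mod 367: 53^1≡53, 53^2≡240, 53^4≡348, 53^8≡361
53^8 ≡ 361 (mod 367)
y^r · r^s ≡ 107·361 = 38627 ≡ 92 (mod 367)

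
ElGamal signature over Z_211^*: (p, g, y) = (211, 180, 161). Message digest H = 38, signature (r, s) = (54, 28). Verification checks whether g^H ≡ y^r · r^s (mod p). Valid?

Left side g^H mod p:
Squares mod 211: 180^1≡180, 180^2≡117, 180^4≡185, 180^8≡43, 180^16≡161, 180^32≡179
38 = 32 + 4 + 2, so 180^38 ≡ 179·185·117 ≡ 73 (mod 211)
Right side y^r · r^s mod p:
Squares mod 211: 161^1≡161, 161^2≡179, 161^4≡180, 161^8≡117, 161^16≡185, 161^32≡43
54 = 32 + 16 + 4 + 2, so 161^54 ≡ 43·185·180·179 ≡ 171 (mod 211)
Squares mod 211: 54^1≡54, 54^2≡173, 54^4≡178, 54^8≡34, 54^16≡101
28 = 16 + 8 + 4, so 54^28 ≡ 101·34·178 ≡ 196 (mod 211)
171·196 = 33516 ≡ 178 (mod 211)
73 ≠ 178, so verification fails.

no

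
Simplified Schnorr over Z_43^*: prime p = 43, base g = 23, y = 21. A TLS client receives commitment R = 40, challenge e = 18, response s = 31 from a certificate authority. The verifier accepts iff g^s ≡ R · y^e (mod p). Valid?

g^s mod p:
23^2 = 529 ≡ 13
23^4 ≡ 13^2 = 169 ≡ 40
23^8 ≡ 40^2 = 1600 ≡ 9
23^16 ≡ 9^2 = 81 ≡ 38
31 = 16 + 8 + 4 + 2 + 1, so 23^31 ≡ 38·9·40·13·23 ≡ 31 (mod 43)
R · y^e mod p:
21^2 = 441 ≡ 11
21^4 ≡ 11^2 = 121 ≡ 35
21^8 ≡ 35^2 = 1225 ≡ 21
21^16 ≡ 21^2 = 441 ≡ 11
18 = 16 + 2, so 21^18 ≡ 11·11 ≡ 35 (mod 43)
40·35 = 1400 ≡ 24 (mod 43)
31 ≠ 24; the check fails.

no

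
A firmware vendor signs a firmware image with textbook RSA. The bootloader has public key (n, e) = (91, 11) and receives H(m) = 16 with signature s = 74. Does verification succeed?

passes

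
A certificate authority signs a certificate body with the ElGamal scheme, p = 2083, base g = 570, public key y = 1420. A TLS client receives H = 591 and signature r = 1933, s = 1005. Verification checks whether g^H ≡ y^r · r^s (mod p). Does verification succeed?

Left side g^H mod p:
570^2 = 324900 ≡ 2035
570^4 ≡ 2035^2 = 4141225 ≡ 221
570^8 ≡ 221^2 = 48841 ≡ 932
570^16 ≡ 932^2 = 868624 ≡ 13
570^32 ≡ 13^2 = 169
570^64 ≡ 169^2 = 28561 ≡ 1482
570^128 ≡ 1482^2 = 2196324 ≡ 842
570^256 ≡ 842^2 = 708964 ≡ 744
570^512 ≡ 744^2 = 553536 ≡ 1541
591 = 512 + 64 + 8 + 4 + 2 + 1, so 570^591 ≡ 1541·1482·932·221·2035·570 ≡ 844 (mod 2083)
Right side y^r · r^s mod p:
1420^2 = 2016400 ≡ 56
1420^4 ≡ 56^2 = 3136 ≡ 1053
1420^8 ≡ 1053^2 = 1108809 ≡ 653
1420^16 ≡ 653^2 = 426409 ≡ 1477
1420^32 ≡ 1477^2 = 2181529 ≡ 628
1420^64 ≡ 628^2 = 394384 ≡ 697
1420^128 ≡ 697^2 = 485809 ≡ 470
1420^256 ≡ 470^2 = 220900 ≡ 102
1420^512 ≡ 102^2 = 10404 ≡ 2072
1420^1024 ≡ 2072^2 = 4293184 ≡ 121
1933 = 1024 + 512 + 256 + 128 + 8 + 4 + 1, so 1420^1933 ≡ 121·2072·102·470·653·1053·1420 ≡ 876 (mod 2083)
1933^2 = 3736489 ≡ 1670
1933^4 ≡ 1670^2 = 2788900 ≡ 1846
1933^8 ≡ 1846^2 = 3407716 ≡ 2011
1933^16 ≡ 2011^2 = 4044121 ≡ 1018
1933^32 ≡ 1018^2 = 1036324 ≡ 1073
1933^64 ≡ 1073^2 = 1151329 ≡ 1513
1933^128 ≡ 1513^2 = 2289169 ≡ 2035
1933^256 ≡ 2035^2 = 4141225 ≡ 221
1933^512 ≡ 221^2 = 48841 ≡ 932
1005 = 512 + 256 + 128 + 64 + 32 + 8 + 4 + 1, so 1933^1005 ≡ 932·221·2035·1513·1073·2011·1846·1933 ≡ 1226 (mod 2083)
876·1226 = 1073976 ≡ 1231 (mod 2083)
844 ≠ 1231, so verification fails.

fails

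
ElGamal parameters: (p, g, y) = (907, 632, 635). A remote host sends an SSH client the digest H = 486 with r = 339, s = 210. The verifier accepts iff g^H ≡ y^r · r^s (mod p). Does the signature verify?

verifies

Left side g^H mod p:
632^486 mod 907 = 468
Right side y^r · r^s mod p:
635^339 mod 907 = 729
339^210 mod 907 = 191
729·191 = 139239 ≡ 468 (mod 907)
468 ≡ 468 (mod 907), so the signature is genuine.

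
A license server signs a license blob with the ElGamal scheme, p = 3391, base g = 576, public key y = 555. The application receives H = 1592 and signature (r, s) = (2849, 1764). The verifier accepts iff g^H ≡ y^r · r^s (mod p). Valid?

Left side g^H mod p:
Squares mod 3391: 576^1≡576, 576^2≡2849, 576^4≡2138, 576^8≡3367, 576^16≡576, 576^32≡2849, 576^64≡2138, 576^128≡3367, 576^256≡576, 576^512≡2849, 576^1024≡2138
1592 = 1024 + 512 + 32 + 16 + 8, so 576^1592 ≡ 2138·2849·2849·576·3367 ≡ 2849 (mod 3391)
Right side y^r · r^s mod p:
Squares mod 3391: 555^1≡555, 555^2≡2835, 555^4≡555, 555^8≡2835, 555^16≡555, 555^32≡2835, 555^64≡555, 555^128≡2835, 555^256≡555, 555^512≡2835, 555^1024≡555, 555^2048≡2835
2849 = 2048 + 512 + 256 + 32 + 1, so 555^2849 ≡ 2835·2835·555·2835·555 ≡ 2835 (mod 3391)
Squares mod 3391: 2849^1≡2849, 2849^2≡2138, 2849^4≡3367, 2849^8≡576, 2849^16≡2849, 2849^32≡2138, 2849^64≡3367, 2849^128≡576, 2849^256≡2849, 2849^512≡2138, 2849^1024≡3367
1764 = 1024 + 512 + 128 + 64 + 32 + 4, so 2849^1764 ≡ 3367·2138·576·3367·2138·3367 ≡ 3171 (mod 3391)
2835·3171 = 8989785 ≡ 244 (mod 3391)
2849 ≠ 244, so verification fails.

no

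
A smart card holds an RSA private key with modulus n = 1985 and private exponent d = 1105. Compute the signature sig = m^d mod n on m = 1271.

m^2 ≡ 1271^2 = 1615441 ≡ 1636
m^4 ≡ 1636^2 = 2676496 ≡ 716
m^8 ≡ 716^2 = 512656 ≡ 526
m^16 ≡ 526^2 = 276676 ≡ 761
m^32 ≡ 761^2 = 579121 ≡ 1486
m^64 ≡ 1486^2 = 2208196 ≡ 876
m^128 ≡ 876^2 = 767376 ≡ 1166
m^256 ≡ 1166^2 = 1359556 ≡ 1816
m^512 ≡ 1816^2 = 3297856 ≡ 771
m^1024 ≡ 771^2 = 594441 ≡ 926
1105 = 1024 + 64 + 16 + 1, so m^1105 ≡ 926·876·761·1271 ≡ 1891 (mod 1985)

1891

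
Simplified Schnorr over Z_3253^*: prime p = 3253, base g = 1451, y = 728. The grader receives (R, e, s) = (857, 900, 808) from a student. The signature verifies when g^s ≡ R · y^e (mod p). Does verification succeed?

fails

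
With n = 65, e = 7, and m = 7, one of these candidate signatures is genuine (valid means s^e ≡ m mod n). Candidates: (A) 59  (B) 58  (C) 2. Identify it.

Candidate A: Squares mod 65: 59^1≡59, 59^2≡36, 59^4≡61; 7 = 4 + 2 + 1, so 59^7 ≡ 61·36·59 ≡ 19 (mod 65)
Candidate B: Squares mod 65: 58^1≡58, 58^2≡49, 58^4≡61; 7 = 4 + 2 + 1, so 58^7 ≡ 61·49·58 ≡ 7 (mod 65)
  → matches m = 7
Candidate C: Squares mod 65: 2^1≡2, 2^2≡4, 2^4≡16; 7 = 4 + 2 + 1, so 2^7 ≡ 16·4·2 ≡ 63 (mod 65)

B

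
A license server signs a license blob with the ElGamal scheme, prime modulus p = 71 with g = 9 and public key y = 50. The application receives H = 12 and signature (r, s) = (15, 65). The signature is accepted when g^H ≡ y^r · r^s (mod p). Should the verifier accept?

reject

Left side g^H mod p:
9^12 mod 71 = 36
Right side y^r · r^s mod p:
50^15 mod 71 = 37
15^65 mod 71 = 45
37·45 = 1665 ≡ 32 (mod 71)
36 ≠ 32, so verification fails.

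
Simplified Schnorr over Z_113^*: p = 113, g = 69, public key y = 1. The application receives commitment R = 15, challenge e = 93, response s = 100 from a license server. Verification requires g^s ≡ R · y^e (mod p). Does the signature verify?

does not verify

g^s mod p:
Squares mod 113: 69^1≡69, 69^2≡15, 69^4≡112, 69^8≡1, 69^16≡1, 69^32≡1, 69^64≡1
100 = 64 + 32 + 4, so 69^100 ≡ 1·1·112 ≡ 112 (mod 113)
R · y^e mod p:
Squares mod 113: 1^1≡1, 1^2≡1, 1^4≡1, 1^8≡1, 1^16≡1, 1^32≡1, 1^64≡1
93 = 64 + 16 + 8 + 4 + 1, so 1^93 ≡ 1·1·1·1·1 ≡ 1 (mod 113)
15·1 = 15 ≡ 15 (mod 113)
112 ≠ 15; the check fails.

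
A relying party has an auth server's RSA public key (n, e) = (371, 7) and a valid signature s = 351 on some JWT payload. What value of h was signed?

85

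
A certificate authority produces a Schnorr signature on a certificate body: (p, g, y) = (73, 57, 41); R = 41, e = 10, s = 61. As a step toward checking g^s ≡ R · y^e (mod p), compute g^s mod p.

71

57^61 mod 73 = 71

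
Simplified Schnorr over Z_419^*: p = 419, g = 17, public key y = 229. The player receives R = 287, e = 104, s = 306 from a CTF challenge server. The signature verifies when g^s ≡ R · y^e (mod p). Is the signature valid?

valid

g^s mod p:
17^306 mod 419 = 352
R · y^e mod p:
229^104 mod 419 = 137
287·137 = 39319 ≡ 352 (mod 419)
352 ≡ 352 (mod 419); signature holds.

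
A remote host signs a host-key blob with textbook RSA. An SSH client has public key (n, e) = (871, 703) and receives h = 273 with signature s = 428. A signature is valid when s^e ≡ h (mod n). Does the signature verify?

s^2 ≡ 428^2 = 183184 ≡ 274
s^4 ≡ 274^2 = 75076 ≡ 170
s^8 ≡ 170^2 = 28900 ≡ 157
s^16 ≡ 157^2 = 24649 ≡ 261
s^32 ≡ 261^2 = 68121 ≡ 183
s^64 ≡ 183^2 = 33489 ≡ 391
s^128 ≡ 391^2 = 152881 ≡ 456
s^256 ≡ 456^2 = 207936 ≡ 638
s^512 ≡ 638^2 = 407044 ≡ 287
703 = 512 + 128 + 32 + 16 + 8 + 4 + 2 + 1, so s^703 ≡ 287·456·183·261·157·170·274·428 ≡ 272 (mod 871)
The recovered value 272 does not match the digest 273.

does not verify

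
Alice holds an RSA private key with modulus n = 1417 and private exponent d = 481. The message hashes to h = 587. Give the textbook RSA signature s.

288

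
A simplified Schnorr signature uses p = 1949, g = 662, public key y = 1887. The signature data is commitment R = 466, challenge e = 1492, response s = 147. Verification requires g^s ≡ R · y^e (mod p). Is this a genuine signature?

g^s mod p:
662^2 = 438244 ≡ 1668
662^4 ≡ 1668^2 = 2782224 ≡ 1001
662^8 ≡ 1001^2 = 1002001 ≡ 215
662^16 ≡ 215^2 = 46225 ≡ 1398
662^32 ≡ 1398^2 = 1954404 ≡ 1506
662^64 ≡ 1506^2 = 2268036 ≡ 1349
662^128 ≡ 1349^2 = 1819801 ≡ 1384
147 = 128 + 16 + 2 + 1, so 662^147 ≡ 1384·1398·1668·662 ≡ 1058 (mod 1949)
R · y^e mod p:
1887^2 = 3560769 ≡ 1895
1887^4 ≡ 1895^2 = 3591025 ≡ 967
1887^8 ≡ 967^2 = 935089 ≡ 1518
1887^16 ≡ 1518^2 = 2304324 ≡ 606
1887^32 ≡ 606^2 = 367236 ≡ 824
1887^64 ≡ 824^2 = 678976 ≡ 724
1887^128 ≡ 724^2 = 524176 ≡ 1844
1887^256 ≡ 1844^2 = 3400336 ≡ 1280
1887^512 ≡ 1280^2 = 1638400 ≡ 1240
1887^1024 ≡ 1240^2 = 1537600 ≡ 1788
1492 = 1024 + 256 + 128 + 64 + 16 + 4, so 1887^1492 ≡ 1788·1280·1844·724·606·967 ≡ 1307 (mod 1949)
466·1307 = 609062 ≡ 974 (mod 1949)
1058 ≠ 974; the check fails.

forged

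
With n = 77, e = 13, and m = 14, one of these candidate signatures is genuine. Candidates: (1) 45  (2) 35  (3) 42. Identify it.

Candidate 1: Squares mod 77: 45^1≡45, 45^2≡23, 45^4≡67, 45^8≡23; 13 = 8 + 4 + 1, so 45^13 ≡ 23·67·45 ≡ 45 (mod 77)
Candidate 2: Squares mod 77: 35^1≡35, 35^2≡70, 35^4≡49, 35^8≡14; 13 = 8 + 4 + 1, so 35^13 ≡ 14·49·35 ≡ 63 (mod 77)
Candidate 3: Squares mod 77: 42^1≡42, 42^2≡70, 42^4≡49, 42^8≡14; 13 = 8 + 4 + 1, so 42^13 ≡ 14·49·42 ≡ 14 (mod 77)
  → matches m = 14

3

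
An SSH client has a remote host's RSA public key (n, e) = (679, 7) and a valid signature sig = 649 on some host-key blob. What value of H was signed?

sig^2 ≡ 649^2 = 421201 ≡ 221
sig^4 ≡ 221^2 = 48841 ≡ 632
7 = 4 + 2 + 1, so sig^7 ≡ 632·221·649 ≡ 628 (mod 679)

628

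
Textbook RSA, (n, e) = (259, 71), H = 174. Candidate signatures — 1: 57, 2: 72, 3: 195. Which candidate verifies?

3

Candidate 1: Squares mod 259: 57^1≡57, 57^2≡141, 57^4≡197, 57^8≡218, 57^16≡127, 57^32≡71, 57^64≡120; 71 = 64 + 4 + 2 + 1, so 57^71 ≡ 120·197·141·57 ≡ 50 (mod 259)
Candidate 2: Squares mod 259: 72^1≡72, 72^2≡4, 72^4≡16, 72^8≡256, 72^16≡9, 72^32≡81, 72^64≡86; 71 = 64 + 4 + 2 + 1, so 72^71 ≡ 86·16·4·72 ≡ 18 (mod 259)
Candidate 3: Squares mod 259: 195^1≡195, 195^2≡211, 195^4≡232, 195^8≡211, 195^16≡232, 195^32≡211, 195^64≡232; 71 = 64 + 4 + 2 + 1, so 195^71 ≡ 232·232·211·195 ≡ 174 (mod 259)
  → matches H = 174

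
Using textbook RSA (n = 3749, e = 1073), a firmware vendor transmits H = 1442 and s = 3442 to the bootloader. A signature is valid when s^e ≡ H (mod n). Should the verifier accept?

reject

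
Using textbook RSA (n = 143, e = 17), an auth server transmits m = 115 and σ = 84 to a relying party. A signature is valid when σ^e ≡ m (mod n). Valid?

no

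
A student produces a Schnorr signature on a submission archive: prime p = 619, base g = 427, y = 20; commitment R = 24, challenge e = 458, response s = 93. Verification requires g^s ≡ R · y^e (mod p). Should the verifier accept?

accept

g^s mod p:
427^2 = 182329 ≡ 343
427^4 ≡ 343^2 = 117649 ≡ 39
427^8 ≡ 39^2 = 1521 ≡ 283
427^16 ≡ 283^2 = 80089 ≡ 238
427^32 ≡ 238^2 = 56644 ≡ 315
427^64 ≡ 315^2 = 99225 ≡ 185
93 = 64 + 16 + 8 + 4 + 1, so 427^93 ≡ 185·238·283·39·427 ≡ 38 (mod 619)
R · y^e mod p:
20^2 = 400
20^4 ≡ 400^2 = 160000 ≡ 298
20^8 ≡ 298^2 = 88804 ≡ 287
20^16 ≡ 287^2 = 82369 ≡ 42
20^32 ≡ 42^2 = 1764 ≡ 526
20^64 ≡ 526^2 = 276676 ≡ 602
20^128 ≡ 602^2 = 362404 ≡ 289
20^256 ≡ 289^2 = 83521 ≡ 575
458 = 256 + 128 + 64 + 8 + 2, so 20^458 ≡ 575·289·602·287·400 ≡ 569 (mod 619)
24·569 = 13656 ≡ 38 (mod 619)
38 ≡ 38 (mod 619); signature holds.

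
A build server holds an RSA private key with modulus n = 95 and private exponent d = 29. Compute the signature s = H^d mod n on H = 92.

47

H^2 ≡ 92^2 = 8464 ≡ 9
H^4 ≡ 9^2 = 81
H^8 ≡ 81^2 = 6561 ≡ 6
H^16 ≡ 6^2 = 36
29 = 16 + 8 + 4 + 1, so H^29 ≡ 36·6·81·92 ≡ 47 (mod 95)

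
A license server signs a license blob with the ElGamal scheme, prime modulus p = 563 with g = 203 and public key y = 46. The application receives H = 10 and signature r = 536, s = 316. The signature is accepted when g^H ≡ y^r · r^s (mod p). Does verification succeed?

Left side g^H mod p:
Squares mod 563: 203^1≡203, 203^2≡110, 203^4≡277, 203^8≡161
10 = 8 + 2, so 203^10 ≡ 161·110 ≡ 257 (mod 563)
Right side y^r · r^s mod p:
Squares mod 563: 46^1≡46, 46^2≡427, 46^4≡480, 46^8≡133, 46^16≡236, 46^32≡522, 46^64≡555, 46^128≡64, 46^256≡155, 46^512≡379
536 = 512 + 16 + 8, so 46^536 ≡ 379·236·133 ≡ 425 (mod 563)
Squares mod 563: 536^1≡536, 536^2≡166, 536^4≡532, 536^8≡398, 536^16≡201, 536^32≡428, 536^64≡209, 536^128≡330, 536^256≡241
316 = 256 + 32 + 16 + 8 + 4, so 536^316 ≡ 241·428·201·398·532 ≡ 155 (mod 563)
425·155 = 65875 ≡ 4 (mod 563)
257 ≠ 4, so verification fails.

fails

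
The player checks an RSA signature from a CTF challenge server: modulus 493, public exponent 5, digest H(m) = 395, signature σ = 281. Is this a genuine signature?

forged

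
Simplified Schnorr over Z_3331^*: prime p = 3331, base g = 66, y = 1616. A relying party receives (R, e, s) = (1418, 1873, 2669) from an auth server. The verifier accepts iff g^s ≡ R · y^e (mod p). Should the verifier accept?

g^s mod p:
66^2 = 4356 ≡ 1025
66^4 ≡ 1025^2 = 1050625 ≡ 1360
66^8 ≡ 1360^2 = 1849600 ≡ 895
66^16 ≡ 895^2 = 801025 ≡ 1585
66^32 ≡ 1585^2 = 2512225 ≡ 651
66^64 ≡ 651^2 = 423801 ≡ 764
66^128 ≡ 764^2 = 583696 ≡ 771
66^256 ≡ 771^2 = 594441 ≡ 1523
66^512 ≡ 1523^2 = 2319529 ≡ 1153
66^1024 ≡ 1153^2 = 1329409 ≡ 340
66^2048 ≡ 340^2 = 115600 ≡ 2346
2669 = 2048 + 512 + 64 + 32 + 8 + 4 + 1, so 66^2669 ≡ 2346·1153·764·651·895·1360·66 ≡ 300 (mod 3331)
R · y^e mod p:
1616^2 = 2611456 ≡ 3283
1616^4 ≡ 3283^2 = 10778089 ≡ 2304
1616^8 ≡ 2304^2 = 5308416 ≡ 2133
1616^16 ≡ 2133^2 = 4549689 ≡ 2874
1616^32 ≡ 2874^2 = 8259876 ≡ 2327
1616^64 ≡ 2327^2 = 5414929 ≡ 2054
1616^128 ≡ 2054^2 = 4218916 ≡ 1870
1616^256 ≡ 1870^2 = 3496900 ≡ 2681
1616^512 ≡ 2681^2 = 7187761 ≡ 2794
1616^1024 ≡ 2794^2 = 7806436 ≡ 1903
1873 = 1024 + 512 + 256 + 64 + 16 + 1, so 1616^1873 ≡ 1903·2794·2681·2054·2874·1616 ≡ 783 (mod 3331)
1418·783 = 1110294 ≡ 1071 (mod 3331)
300 ≠ 1071; the check fails.

reject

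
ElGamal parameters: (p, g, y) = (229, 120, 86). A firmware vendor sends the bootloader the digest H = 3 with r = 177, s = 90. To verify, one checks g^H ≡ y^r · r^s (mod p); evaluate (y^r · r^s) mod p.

195

Squares mod 229: 86^1≡86, 86^2≡68, 86^4≡44, 86^8≡104, 86^16≡53, 86^32≡61, 86^64≡57, 86^128≡43
177 = 128 + 32 + 16 + 1, so 86^177 ≡ 43·61·53·86 ≡ 2 (mod 229)
Squares mod 229: 177^1≡177, 177^2≡185, 177^4≡104, 177^8≡53, 177^16≡61, 177^32≡57, 177^64≡43
90 = 64 + 16 + 8 + 2, so 177^90 ≡ 43·61·53·185 ≡ 212 (mod 229)
y^r · r^s ≡ 2·212 = 424 ≡ 195 (mod 229)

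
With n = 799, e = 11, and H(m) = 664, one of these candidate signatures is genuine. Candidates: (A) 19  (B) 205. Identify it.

Candidate A: 19^2 = 361; 19^4 ≡ 361^2 = 130321 ≡ 84; 19^8 ≡ 84^2 = 7056 ≡ 664; 11 = 8 + 2 + 1, so 19^11 ≡ 664·361·19 ≡ 76 (mod 799)
Candidate B: 205^2 = 42025 ≡ 477; 205^4 ≡ 477^2 = 227529 ≡ 613; 205^8 ≡ 613^2 = 375769 ≡ 239; 11 = 8 + 2 + 1, so 205^11 ≡ 239·477·205 ≡ 664 (mod 799)
  → matches H(m) = 664

B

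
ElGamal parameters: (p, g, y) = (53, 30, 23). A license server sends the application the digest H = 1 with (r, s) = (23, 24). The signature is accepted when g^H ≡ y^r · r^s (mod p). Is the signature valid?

Left side g^H mod p:
30^1 mod 53 = 30
Right side y^r · r^s mod p:
23^23 mod 53 = 30
23^24 mod 53 = 1
30·1 = 30 ≡ 30 (mod 53)
30 ≡ 30 (mod 53), so the signature is genuine.

valid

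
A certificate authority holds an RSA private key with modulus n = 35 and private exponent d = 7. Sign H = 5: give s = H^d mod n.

Squares mod 35: H^1≡5, H^2≡25, H^4≡30
7 = 4 + 2 + 1, so H^7 ≡ 30·25·5 ≡ 5 (mod 35)

5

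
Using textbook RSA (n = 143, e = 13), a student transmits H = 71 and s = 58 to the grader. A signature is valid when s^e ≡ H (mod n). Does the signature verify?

s^13 mod 143 = 71
s^13 mod 143 = 71 matches H.

verifies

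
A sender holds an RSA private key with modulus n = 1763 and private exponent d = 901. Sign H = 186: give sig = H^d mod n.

224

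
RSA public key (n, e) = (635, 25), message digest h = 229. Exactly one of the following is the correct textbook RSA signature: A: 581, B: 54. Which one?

Candidate A: Squares mod 635: 581^1≡581, 581^2≡376, 581^4≡406, 581^8≡371, 581^16≡481; 25 = 16 + 8 + 1, so 581^25 ≡ 481·371·581 ≡ 406 (mod 635)
Candidate B: Squares mod 635: 54^1≡54, 54^2≡376, 54^4≡406, 54^8≡371, 54^16≡481; 25 = 16 + 8 + 1, so 54^25 ≡ 481·371·54 ≡ 229 (mod 635)
  → matches h = 229

B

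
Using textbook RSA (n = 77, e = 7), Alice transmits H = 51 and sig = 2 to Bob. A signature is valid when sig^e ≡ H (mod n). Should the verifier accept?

accept

sig^2 ≡ 2^2 = 4
sig^4 ≡ 4^2 = 16
7 = 4 + 2 + 1, so sig^7 ≡ 16·4·2 ≡ 51 (mod 77)
51 = H, so the signature checks out.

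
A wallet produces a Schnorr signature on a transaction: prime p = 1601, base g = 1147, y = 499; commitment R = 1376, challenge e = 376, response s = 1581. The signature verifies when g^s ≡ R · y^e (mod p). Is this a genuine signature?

genuine

g^s mod p:
1147^2 = 1315609 ≡ 1188
1147^4 ≡ 1188^2 = 1411344 ≡ 863
1147^8 ≡ 863^2 = 744769 ≡ 304
1147^16 ≡ 304^2 = 92416 ≡ 1159
1147^32 ≡ 1159^2 = 1343281 ≡ 42
1147^64 ≡ 42^2 = 1764 ≡ 163
1147^128 ≡ 163^2 = 26569 ≡ 953
1147^256 ≡ 953^2 = 908209 ≡ 442
1147^512 ≡ 442^2 = 195364 ≡ 42
1147^1024 ≡ 42^2 = 1764 ≡ 163
1581 = 1024 + 512 + 32 + 8 + 4 + 1, so 1147^1581 ≡ 163·42·42·304·863·1147 ≡ 1453 (mod 1601)
R · y^e mod p:
499^2 = 249001 ≡ 846
499^4 ≡ 846^2 = 715716 ≡ 69
499^8 ≡ 69^2 = 4761 ≡ 1559
499^16 ≡ 1559^2 = 2430481 ≡ 163
499^32 ≡ 163^2 = 26569 ≡ 953
499^64 ≡ 953^2 = 908209 ≡ 442
499^128 ≡ 442^2 = 195364 ≡ 42
499^256 ≡ 42^2 = 1764 ≡ 163
376 = 256 + 64 + 32 + 16 + 8, so 499^376 ≡ 163·442·953·163·1559 ≡ 1438 (mod 1601)
1376·1438 = 1978688 ≡ 1453 (mod 1601)
1453 ≡ 1453 (mod 1601); signature holds.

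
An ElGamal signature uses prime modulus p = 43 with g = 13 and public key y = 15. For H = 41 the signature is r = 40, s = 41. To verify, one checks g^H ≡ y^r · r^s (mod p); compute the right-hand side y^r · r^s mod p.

10

15^2 = 225 ≡ 10
15^4 ≡ 10^2 = 100 ≡ 14
15^8 ≡ 14^2 = 196 ≡ 24
15^16 ≡ 24^2 = 576 ≡ 17
15^32 ≡ 17^2 = 289 ≡ 31
40 = 32 + 8, so 15^40 ≡ 31·24 ≡ 13 (mod 43)
40^2 = 1600 ≡ 9
40^4 ≡ 9^2 = 81 ≡ 38
40^8 ≡ 38^2 = 1444 ≡ 25
40^16 ≡ 25^2 = 625 ≡ 23
40^32 ≡ 23^2 = 529 ≡ 13
41 = 32 + 8 + 1, so 40^41 ≡ 13·25·40 ≡ 14 (mod 43)
y^r · r^s ≡ 13·14 = 182 ≡ 10 (mod 43)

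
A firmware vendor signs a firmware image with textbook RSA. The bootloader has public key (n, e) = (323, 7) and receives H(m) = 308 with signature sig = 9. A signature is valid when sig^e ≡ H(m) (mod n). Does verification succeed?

passes

sig^2 ≡ 9^2 = 81
sig^4 ≡ 81^2 = 6561 ≡ 101
7 = 4 + 2 + 1, so sig^7 ≡ 101·81·9 ≡ 308 (mod 323)
sig^7 mod 323 = 308 matches H(m).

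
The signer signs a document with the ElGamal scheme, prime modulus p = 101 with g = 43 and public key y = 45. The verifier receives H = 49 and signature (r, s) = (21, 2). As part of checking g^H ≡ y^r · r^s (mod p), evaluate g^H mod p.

43^2 = 1849 ≡ 31
43^4 ≡ 31^2 = 961 ≡ 52
43^8 ≡ 52^2 = 2704 ≡ 78
43^16 ≡ 78^2 = 6084 ≡ 24
43^32 ≡ 24^2 = 576 ≡ 71
49 = 32 + 16 + 1, so 43^49 ≡ 71·24·43 ≡ 47 (mod 101)

47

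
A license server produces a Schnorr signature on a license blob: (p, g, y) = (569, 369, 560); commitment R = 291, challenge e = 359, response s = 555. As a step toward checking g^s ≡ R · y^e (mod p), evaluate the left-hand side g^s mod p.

394

369^555 mod 569 = 394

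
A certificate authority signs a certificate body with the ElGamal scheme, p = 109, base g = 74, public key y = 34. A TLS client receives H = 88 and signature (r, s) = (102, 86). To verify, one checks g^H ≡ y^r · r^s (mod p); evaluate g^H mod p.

74^2 = 5476 ≡ 26
74^4 ≡ 26^2 = 676 ≡ 22
74^8 ≡ 22^2 = 484 ≡ 48
74^16 ≡ 48^2 = 2304 ≡ 15
74^32 ≡ 15^2 = 225 ≡ 7
74^64 ≡ 7^2 = 49
88 = 64 + 16 + 8, so 74^88 ≡ 49·15·48 ≡ 73 (mod 109)

73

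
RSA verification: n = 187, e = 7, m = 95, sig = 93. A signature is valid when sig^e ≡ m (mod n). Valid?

sig^2 ≡ 93^2 = 8649 ≡ 47
sig^4 ≡ 47^2 = 2209 ≡ 152
7 = 4 + 2 + 1, so sig^7 ≡ 152·47·93 ≡ 168 (mod 187)
The recovered value 168 does not match the digest 95.

no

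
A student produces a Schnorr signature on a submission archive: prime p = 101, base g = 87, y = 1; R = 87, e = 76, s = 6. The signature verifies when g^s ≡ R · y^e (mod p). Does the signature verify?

verifies

g^s mod p:
87^6 mod 101 = 87
R · y^e mod p:
1^76 mod 101 = 1
87·1 = 87 ≡ 87 (mod 101)
87 ≡ 87 (mod 101); signature holds.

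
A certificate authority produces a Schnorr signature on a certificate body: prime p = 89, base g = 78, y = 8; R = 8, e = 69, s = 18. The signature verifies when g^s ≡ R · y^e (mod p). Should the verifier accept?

accept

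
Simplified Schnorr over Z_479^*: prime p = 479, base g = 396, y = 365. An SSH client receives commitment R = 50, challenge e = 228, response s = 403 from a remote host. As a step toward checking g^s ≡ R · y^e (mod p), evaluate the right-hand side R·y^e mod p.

Squares mod 479: 365^1≡365, 365^2≡63, 365^4≡137, 365^8≡88, 365^16≡80, 365^32≡173, 365^64≡231, 365^128≡192
228 = 128 + 64 + 32 + 4, so 365^228 ≡ 192·231·173·137 ≡ 176 (mod 479)
R · y^e ≡ 50·176 = 8800 ≡ 178 (mod 479)

178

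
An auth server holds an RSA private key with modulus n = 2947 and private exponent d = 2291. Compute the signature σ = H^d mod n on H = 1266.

1847

Squares mod 2947: H^1≡1266, H^2≡2535, H^4≡1765, H^8≡246, H^16≡1576, H^32≡2402, H^64≡2325, H^128≡827, H^256≡225, H^512≡526, H^1024≡2605, H^2048≡2031
2291 = 2048 + 128 + 64 + 32 + 16 + 2 + 1, so H^2291 ≡ 2031·827·2325·2402·1576·2535·1266 ≡ 1847 (mod 2947)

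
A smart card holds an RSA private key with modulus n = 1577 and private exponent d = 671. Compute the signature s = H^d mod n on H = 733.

H^2 ≡ 733^2 = 537289 ≡ 1109
H^4 ≡ 1109^2 = 1229881 ≡ 1398
H^8 ≡ 1398^2 = 1954404 ≡ 501
H^16 ≡ 501^2 = 251001 ≡ 258
H^32 ≡ 258^2 = 66564 ≡ 330
H^64 ≡ 330^2 = 108900 ≡ 87
H^128 ≡ 87^2 = 7569 ≡ 1261
H^256 ≡ 1261^2 = 1590121 ≡ 505
H^512 ≡ 505^2 = 255025 ≡ 1128
671 = 512 + 128 + 16 + 8 + 4 + 2 + 1, so H^671 ≡ 1128·1261·258·501·1398·1109·733 ≡ 444 (mod 1577)

444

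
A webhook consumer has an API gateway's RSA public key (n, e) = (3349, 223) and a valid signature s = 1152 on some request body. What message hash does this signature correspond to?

3030

s^2 ≡ 1152^2 = 1327104 ≡ 900
s^4 ≡ 900^2 = 810000 ≡ 2891
s^8 ≡ 2891^2 = 8357881 ≡ 2126
s^16 ≡ 2126^2 = 4519876 ≡ 2075
s^32 ≡ 2075^2 = 4305625 ≡ 2160
s^64 ≡ 2160^2 = 4665600 ≡ 443
s^128 ≡ 443^2 = 196249 ≡ 2007
223 = 128 + 64 + 16 + 8 + 4 + 2 + 1, so s^223 ≡ 2007·443·2075·2126·2891·900·1152 ≡ 3030 (mod 3349)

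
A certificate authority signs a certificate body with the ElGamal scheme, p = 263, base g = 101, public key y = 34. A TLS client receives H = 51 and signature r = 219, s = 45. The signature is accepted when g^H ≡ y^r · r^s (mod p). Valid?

Left side g^H mod p:
Squares mod 263: 101^1≡101, 101^2≡207, 101^4≡243, 101^8≡137, 101^16≡96, 101^32≡11
51 = 32 + 16 + 2 + 1, so 101^51 ≡ 11·96·207·101 ≡ 257 (mod 263)
Right side y^r · r^s mod p:
Squares mod 263: 34^1≡34, 34^2≡104, 34^4≡33, 34^8≡37, 34^16≡54, 34^32≡23, 34^64≡3, 34^128≡9
219 = 128 + 64 + 16 + 8 + 2 + 1, so 34^219 ≡ 9·3·54·37·104·34 ≡ 208 (mod 263)
Squares mod 263: 219^1≡219, 219^2≡95, 219^4≡83, 219^8≡51, 219^16≡234, 219^32≡52
45 = 32 + 8 + 4 + 1, so 219^45 ≡ 52·51·83·219 ≡ 134 (mod 263)
208·134 = 27872 ≡ 257 (mod 263)
257 ≡ 257 (mod 263), so the signature is genuine.

yes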